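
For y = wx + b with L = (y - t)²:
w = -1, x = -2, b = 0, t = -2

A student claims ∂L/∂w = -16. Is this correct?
Correct

y = (-1)(-2) + 0 = 2
∂L/∂y = 2(y - t) = 2(2 - -2) = 8
∂y/∂w = x = -2
∂L/∂w = 8 × -2 = -16

Claimed value: -16
Correct: The correct gradient is -16.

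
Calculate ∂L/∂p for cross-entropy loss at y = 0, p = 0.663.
∂L/∂p = 2.967

∂L/∂p = -y/p + (1-y)/(1-p) = 0 + 1/0.337 = 2.967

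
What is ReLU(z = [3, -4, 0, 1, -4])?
h = [3, 0, 0, 1, 0]

ReLU applied element-wise: max(0,3)=3, max(0,-4)=0, max(0,0)=0, max(0,1)=1, max(0,-4)=0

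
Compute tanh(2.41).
0.984

tanh(2.41) = (e^(2.41) - e^(-2.41))/(e^(2.41) + e^(-2.41)) = 0.984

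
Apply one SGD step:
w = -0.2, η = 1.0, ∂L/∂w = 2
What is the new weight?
w_new = -2.2

w_new = w - η·∂L/∂w = -0.2 - 1.0×(2) = -0.2 - (2) = -2.2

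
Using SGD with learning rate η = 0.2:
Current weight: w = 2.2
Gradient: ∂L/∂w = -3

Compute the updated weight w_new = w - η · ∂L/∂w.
w_new = 2.8

w_new = w - η·∂L/∂w = 2.2 - 0.2×(-3) = 2.2 - (-0.6) = 2.8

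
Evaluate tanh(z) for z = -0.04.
-0.03998

tanh(-0.04) = (e^(-0.04) - e^(0.04))/(e^(-0.04) + e^(0.04)) = -0.03998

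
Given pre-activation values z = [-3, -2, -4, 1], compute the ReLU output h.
h = [0, 0, 0, 1]

ReLU applied element-wise: max(0,-3)=0, max(0,-2)=0, max(0,-4)=0, max(0,1)=1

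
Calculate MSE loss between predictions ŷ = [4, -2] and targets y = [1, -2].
MSE = 4.5

MSE = (1/2)((4-1)² + (-2--2)²) = (1/2)(9 + 0) = 4.5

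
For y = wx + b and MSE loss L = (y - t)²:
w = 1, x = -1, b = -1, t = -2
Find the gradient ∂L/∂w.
∂L/∂w = 0

y = wx + b = (1)(-1) + -1 = -2
∂L/∂y = 2(y - t) = 2(-2 - -2) = 0
∂y/∂w = x = -1
∂L/∂w = ∂L/∂y · ∂y/∂w = 0 × -1 = 0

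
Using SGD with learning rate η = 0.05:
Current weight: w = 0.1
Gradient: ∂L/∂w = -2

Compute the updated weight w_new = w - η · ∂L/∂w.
w_new = 0.2

w_new = w - η·∂L/∂w = 0.1 - 0.05×(-2) = 0.1 - (-0.1) = 0.2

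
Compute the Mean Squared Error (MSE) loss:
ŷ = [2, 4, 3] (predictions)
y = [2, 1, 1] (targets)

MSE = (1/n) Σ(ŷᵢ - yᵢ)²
MSE = 4.333

MSE = (1/3)((2-2)² + (4-1)² + (3-1)²) = (1/3)(0 + 9 + 4) = 4.333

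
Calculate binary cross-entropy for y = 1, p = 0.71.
L = 0.3425

L = -1·log(0.71) - 0·log(0.29) = -log(0.71) = 0.3425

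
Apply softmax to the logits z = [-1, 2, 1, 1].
p = [0.0279, 0.5601, 0.206, 0.206]

exp(z) = [0.3679, 7.389, 2.718, 2.718]
Sum = 13.19
p = [0.0279, 0.5601, 0.206, 0.206]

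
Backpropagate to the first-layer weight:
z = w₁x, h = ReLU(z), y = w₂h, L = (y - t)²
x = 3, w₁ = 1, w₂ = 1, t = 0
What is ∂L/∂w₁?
∂L/∂w₁ = 18

Forward pass:
z = w₁x = 1×3 = 3
h = ReLU(3) = 3
y = w₂h = 1×3 = 3

Backward pass:
∂L/∂y = 2(y - t) = 2(3 - 0) = 6
∂y/∂h = w₂ = 1
∂h/∂z = 1 (ReLU derivative)
∂z/∂w₁ = x = 3

∂L/∂w₁ = 6 × 1 × 1 × 3 = 18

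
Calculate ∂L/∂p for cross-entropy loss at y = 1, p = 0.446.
∂L/∂p = -2.242

∂L/∂p = -y/p + (1-y)/(1-p) = -1/0.446 + 0 = -2.242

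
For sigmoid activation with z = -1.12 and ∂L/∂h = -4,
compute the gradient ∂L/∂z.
∂L/∂z = -0.742

σ(-1.12) = 0.246
σ'(-1.12) = σ(-1.12)(1 - σ(-1.12)) = 0.246 × 0.754 = 0.1855
∂L/∂z = ∂L/∂h · σ'(z) = -4 × 0.1855 = -0.742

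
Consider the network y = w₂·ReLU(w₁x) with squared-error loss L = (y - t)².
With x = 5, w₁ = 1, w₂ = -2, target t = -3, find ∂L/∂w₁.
∂L/∂w₁ = 140

Forward pass:
z = w₁x = 1×5 = 5
h = ReLU(5) = 5
y = w₂h = -2×5 = -10

Backward pass:
∂L/∂y = 2(y - t) = 2(-10 - -3) = -14
∂y/∂h = w₂ = -2
∂h/∂z = 1 (ReLU derivative)
∂z/∂w₁ = x = 5

∂L/∂w₁ = -14 × -2 × 1 × 5 = 140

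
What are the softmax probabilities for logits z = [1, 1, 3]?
p = [0.1065, 0.1065, 0.787]

exp(z) = [2.718, 2.718, 20.09]
Sum = 25.52
p = [0.1065, 0.1065, 0.787]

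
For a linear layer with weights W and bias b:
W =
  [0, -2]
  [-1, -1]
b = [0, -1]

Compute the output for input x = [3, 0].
y = [0, -4]

Wx = [0×3 + -2×0, -1×3 + -1×0]
   = [0, -3]
y = Wx + b = [0 + 0, -3 + -1] = [0, -4]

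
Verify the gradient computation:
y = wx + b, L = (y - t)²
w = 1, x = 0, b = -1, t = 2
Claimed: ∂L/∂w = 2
Incorrect

y = (1)(0) + -1 = -1
∂L/∂y = 2(y - t) = 2(-1 - 2) = -6
∂y/∂w = x = 0
∂L/∂w = -6 × 0 = 0

Claimed value: 2
Incorrect: The correct gradient is 0.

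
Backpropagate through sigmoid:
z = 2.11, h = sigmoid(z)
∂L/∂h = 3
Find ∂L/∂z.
∂L/∂z = 0.2893

σ(2.11) = 0.8919
σ'(2.11) = σ(2.11)(1 - σ(2.11)) = 0.8919 × 0.1081 = 0.09644
∂L/∂z = ∂L/∂h · σ'(z) = 3 × 0.09644 = 0.2893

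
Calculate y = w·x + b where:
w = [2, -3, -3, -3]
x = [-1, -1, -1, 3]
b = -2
y = -7

y = (2)(-1) + (-3)(-1) + (-3)(-1) + (-3)(3) + -2 = -7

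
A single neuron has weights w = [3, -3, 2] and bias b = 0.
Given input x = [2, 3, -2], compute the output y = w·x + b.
y = -7

y = (3)(2) + (-3)(3) + (2)(-2) + 0 = -7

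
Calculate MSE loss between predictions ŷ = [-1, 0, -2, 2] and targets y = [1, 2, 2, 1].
MSE = 6.25

MSE = (1/4)((-1-1)² + (0-2)² + (-2-2)² + (2-1)²) = (1/4)(4 + 4 + 16 + 1) = 6.25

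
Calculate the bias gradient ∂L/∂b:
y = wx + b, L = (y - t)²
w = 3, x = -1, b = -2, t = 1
∂L/∂b = -12

y = wx + b = (3)(-1) + -2 = -5
∂L/∂y = 2(y - t) = 2(-5 - 1) = -12
∂y/∂b = 1
∂L/∂b = ∂L/∂y · ∂y/∂b = -12 × 1 = -12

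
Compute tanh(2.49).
0.9863

tanh(2.49) = (e^(2.49) - e^(-2.49))/(e^(2.49) + e^(-2.49)) = 0.9863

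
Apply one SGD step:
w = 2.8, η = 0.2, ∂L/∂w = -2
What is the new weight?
w_new = 3.2

w_new = w - η·∂L/∂w = 2.8 - 0.2×(-2) = 2.8 - (-0.4) = 3.2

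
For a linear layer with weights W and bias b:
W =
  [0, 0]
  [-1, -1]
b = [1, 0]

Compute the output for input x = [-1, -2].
y = [1, 3]

Wx = [0×-1 + 0×-2, -1×-1 + -1×-2]
   = [0, 3]
y = Wx + b = [0 + 1, 3 + 0] = [1, 3]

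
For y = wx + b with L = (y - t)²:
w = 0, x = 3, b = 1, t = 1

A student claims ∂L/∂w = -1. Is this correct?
Incorrect

y = (0)(3) + 1 = 1
∂L/∂y = 2(y - t) = 2(1 - 1) = 0
∂y/∂w = x = 3
∂L/∂w = 0 × 3 = 0

Claimed value: -1
Incorrect: The correct gradient is 0.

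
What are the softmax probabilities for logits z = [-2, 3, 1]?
p = [0.0059, 0.8756, 0.1185]

exp(z) = [0.1353, 20.09, 2.718]
Sum = 22.94
p = [0.0059, 0.8756, 0.1185]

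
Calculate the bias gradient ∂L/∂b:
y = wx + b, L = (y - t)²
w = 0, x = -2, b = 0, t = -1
∂L/∂b = 2

y = wx + b = (0)(-2) + 0 = 0
∂L/∂y = 2(y - t) = 2(0 - -1) = 2
∂y/∂b = 1
∂L/∂b = ∂L/∂y · ∂y/∂b = 2 × 1 = 2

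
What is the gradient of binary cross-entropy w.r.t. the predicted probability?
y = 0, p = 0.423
∂L/∂p = 1.733

∂L/∂p = -y/p + (1-y)/(1-p) = 0 + 1/0.577 = 1.733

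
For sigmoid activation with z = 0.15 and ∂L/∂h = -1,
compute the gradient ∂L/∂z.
∂L/∂z = -0.2486

σ(0.15) = 0.5374
σ'(0.15) = σ(0.15)(1 - σ(0.15)) = 0.5374 × 0.4626 = 0.2486
∂L/∂z = ∂L/∂h · σ'(z) = -1 × 0.2486 = -0.2486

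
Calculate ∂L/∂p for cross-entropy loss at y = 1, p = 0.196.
∂L/∂p = -5.102

∂L/∂p = -y/p + (1-y)/(1-p) = -1/0.196 + 0 = -5.102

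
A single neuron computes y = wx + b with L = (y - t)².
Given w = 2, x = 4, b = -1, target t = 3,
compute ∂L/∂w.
∂L/∂w = 32

y = wx + b = (2)(4) + -1 = 7
∂L/∂y = 2(y - t) = 2(7 - 3) = 8
∂y/∂w = x = 4
∂L/∂w = ∂L/∂y · ∂y/∂w = 8 × 4 = 32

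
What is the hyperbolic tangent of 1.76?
0.9425

tanh(1.76) = (e^(1.76) - e^(-1.76))/(e^(1.76) + e^(-1.76)) = 0.9425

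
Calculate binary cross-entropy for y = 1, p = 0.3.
L = 1.204

L = -1·log(0.3) - 0·log(0.7) = -log(0.3) = 1.204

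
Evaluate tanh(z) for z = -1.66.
-0.9302

tanh(-1.66) = (e^(-1.66) - e^(1.66))/(e^(-1.66) + e^(1.66)) = -0.9302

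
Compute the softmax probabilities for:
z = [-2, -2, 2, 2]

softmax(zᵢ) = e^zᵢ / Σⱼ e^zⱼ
p = [0.009, 0.009, 0.491, 0.491]

exp(z) = [0.1353, 0.1353, 7.389, 7.389]
Sum = 15.05
p = [0.009, 0.009, 0.491, 0.491]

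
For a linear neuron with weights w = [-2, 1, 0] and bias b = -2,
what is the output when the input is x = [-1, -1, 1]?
y = -1

y = (-2)(-1) + (1)(-1) + (0)(1) + -2 = -1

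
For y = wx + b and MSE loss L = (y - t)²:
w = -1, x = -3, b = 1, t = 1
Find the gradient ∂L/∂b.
∂L/∂b = 6

y = wx + b = (-1)(-3) + 1 = 4
∂L/∂y = 2(y - t) = 2(4 - 1) = 6
∂y/∂b = 1
∂L/∂b = ∂L/∂y · ∂y/∂b = 6 × 1 = 6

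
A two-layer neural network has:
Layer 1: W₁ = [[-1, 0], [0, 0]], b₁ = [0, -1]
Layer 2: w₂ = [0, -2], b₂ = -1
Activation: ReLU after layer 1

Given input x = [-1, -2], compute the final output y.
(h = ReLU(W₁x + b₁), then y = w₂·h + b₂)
y = -1

Layer 1 pre-activation: z₁ = [1, -1]
After ReLU: h = [1, 0]
Layer 2 output: y = 0×1 + -2×0 + -1 = -1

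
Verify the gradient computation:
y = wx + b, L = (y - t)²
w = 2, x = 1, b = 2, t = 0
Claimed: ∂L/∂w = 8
Correct

y = (2)(1) + 2 = 4
∂L/∂y = 2(y - t) = 2(4 - 0) = 8
∂y/∂w = x = 1
∂L/∂w = 8 × 1 = 8

Claimed value: 8
Correct: The correct gradient is 8.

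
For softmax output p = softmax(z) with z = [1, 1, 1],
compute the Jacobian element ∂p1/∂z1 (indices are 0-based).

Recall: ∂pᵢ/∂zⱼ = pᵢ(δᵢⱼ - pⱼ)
∂p1/∂z1 = 0.2222

p = softmax(z) = [0.3333, 0.3333, 0.3333]
p1 = 0.3333

∂p1/∂z1 = p1(1 - p1) = 0.3333 × (1 - 0.3333) = 0.2222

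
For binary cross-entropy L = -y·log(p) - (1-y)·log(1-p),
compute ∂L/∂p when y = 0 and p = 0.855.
∂L/∂p = 6.897

∂L/∂p = -y/p + (1-y)/(1-p) = 0 + 1/0.145 = 6.897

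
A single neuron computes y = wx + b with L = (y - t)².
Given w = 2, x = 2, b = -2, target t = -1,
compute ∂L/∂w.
∂L/∂w = 12

y = wx + b = (2)(2) + -2 = 2
∂L/∂y = 2(y - t) = 2(2 - -1) = 6
∂y/∂w = x = 2
∂L/∂w = ∂L/∂y · ∂y/∂w = 6 × 2 = 12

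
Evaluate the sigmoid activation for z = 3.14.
0.9585

sigmoid(3.14) = 1/(1 + e^(-3.14)) = 1/(1 + 0.04328) = 0.9585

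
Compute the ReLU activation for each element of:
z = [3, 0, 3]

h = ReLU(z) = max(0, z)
h = [3, 0, 3]

ReLU applied element-wise: max(0,3)=3, max(0,0)=0, max(0,3)=3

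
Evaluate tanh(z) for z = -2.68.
-0.9906

tanh(-2.68) = (e^(-2.68) - e^(2.68))/(e^(-2.68) + e^(2.68)) = -0.9906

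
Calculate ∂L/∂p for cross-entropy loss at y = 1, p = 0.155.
∂L/∂p = -6.452

∂L/∂p = -y/p + (1-y)/(1-p) = -1/0.155 + 0 = -6.452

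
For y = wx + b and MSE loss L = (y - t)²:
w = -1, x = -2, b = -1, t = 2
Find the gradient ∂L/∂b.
∂L/∂b = -2

y = wx + b = (-1)(-2) + -1 = 1
∂L/∂y = 2(y - t) = 2(1 - 2) = -2
∂y/∂b = 1
∂L/∂b = ∂L/∂y · ∂y/∂b = -2 × 1 = -2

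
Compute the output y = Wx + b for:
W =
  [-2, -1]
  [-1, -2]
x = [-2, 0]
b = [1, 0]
y = [5, 2]

Wx = [-2×-2 + -1×0, -1×-2 + -2×0]
   = [4, 2]
y = Wx + b = [4 + 1, 2 + 0] = [5, 2]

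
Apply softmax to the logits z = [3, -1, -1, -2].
p = [0.9584, 0.0176, 0.0176, 0.0065]

exp(z) = [20.09, 0.3679, 0.3679, 0.1353]
Sum = 20.96
p = [0.9584, 0.0176, 0.0176, 0.0065]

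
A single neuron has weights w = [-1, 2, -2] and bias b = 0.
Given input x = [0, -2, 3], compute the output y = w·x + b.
y = -10

y = (-1)(0) + (2)(-2) + (-2)(3) + 0 = -10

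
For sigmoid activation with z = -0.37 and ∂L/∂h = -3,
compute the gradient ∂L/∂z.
∂L/∂z = -0.7249

σ(-0.37) = 0.4085
σ'(-0.37) = σ(-0.37)(1 - σ(-0.37)) = 0.4085 × 0.5915 = 0.2416
∂L/∂z = ∂L/∂h · σ'(z) = -3 × 0.2416 = -0.7249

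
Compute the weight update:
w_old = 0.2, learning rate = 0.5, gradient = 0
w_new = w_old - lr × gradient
w_new = 0.2

w_new = w - η·∂L/∂w = 0.2 - 0.5×(0) = 0.2 - (0) = 0.2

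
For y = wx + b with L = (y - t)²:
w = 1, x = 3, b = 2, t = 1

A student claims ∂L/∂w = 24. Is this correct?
Correct

y = (1)(3) + 2 = 5
∂L/∂y = 2(y - t) = 2(5 - 1) = 8
∂y/∂w = x = 3
∂L/∂w = 8 × 3 = 24

Claimed value: 24
Correct: The correct gradient is 24.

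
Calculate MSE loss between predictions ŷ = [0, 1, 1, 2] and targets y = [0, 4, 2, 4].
MSE = 3.5

MSE = (1/4)((0-0)² + (1-4)² + (1-2)² + (2-4)²) = (1/4)(0 + 9 + 1 + 4) = 3.5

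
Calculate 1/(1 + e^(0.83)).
0.3036

sigmoid(-0.83) = 1/(1 + e^(0.83)) = 1/(1 + 2.293) = 0.3036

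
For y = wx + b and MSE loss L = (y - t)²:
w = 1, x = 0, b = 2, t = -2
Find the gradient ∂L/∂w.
∂L/∂w = 0

y = wx + b = (1)(0) + 2 = 2
∂L/∂y = 2(y - t) = 2(2 - -2) = 8
∂y/∂w = x = 0
∂L/∂w = ∂L/∂y · ∂y/∂w = 8 × 0 = 0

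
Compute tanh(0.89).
0.7114

tanh(0.89) = (e^(0.89) - e^(-0.89))/(e^(0.89) + e^(-0.89)) = 0.7114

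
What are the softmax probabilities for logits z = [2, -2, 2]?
p = [0.4955, 0.0091, 0.4955]

exp(z) = [7.389, 0.1353, 7.389]
Sum = 14.91
p = [0.4955, 0.0091, 0.4955]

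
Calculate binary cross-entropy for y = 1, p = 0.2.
L = 1.609

L = -1·log(0.2) - 0·log(0.8) = -log(0.2) = 1.609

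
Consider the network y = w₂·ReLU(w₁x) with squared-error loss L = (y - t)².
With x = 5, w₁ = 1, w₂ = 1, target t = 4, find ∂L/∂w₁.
∂L/∂w₁ = 10

Forward pass:
z = w₁x = 1×5 = 5
h = ReLU(5) = 5
y = w₂h = 1×5 = 5

Backward pass:
∂L/∂y = 2(y - t) = 2(5 - 4) = 2
∂y/∂h = w₂ = 1
∂h/∂z = 1 (ReLU derivative)
∂z/∂w₁ = x = 5

∂L/∂w₁ = 2 × 1 × 1 × 5 = 10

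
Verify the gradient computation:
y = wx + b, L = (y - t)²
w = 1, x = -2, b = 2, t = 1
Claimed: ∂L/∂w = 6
Incorrect

y = (1)(-2) + 2 = 0
∂L/∂y = 2(y - t) = 2(0 - 1) = -2
∂y/∂w = x = -2
∂L/∂w = -2 × -2 = 4

Claimed value: 6
Incorrect: The correct gradient is 4.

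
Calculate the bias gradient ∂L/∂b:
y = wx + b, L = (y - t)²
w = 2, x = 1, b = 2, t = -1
∂L/∂b = 10

y = wx + b = (2)(1) + 2 = 4
∂L/∂y = 2(y - t) = 2(4 - -1) = 10
∂y/∂b = 1
∂L/∂b = ∂L/∂y · ∂y/∂b = 10 × 1 = 10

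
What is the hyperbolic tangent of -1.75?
-0.9414

tanh(-1.75) = (e^(-1.75) - e^(1.75))/(e^(-1.75) + e^(1.75)) = -0.9414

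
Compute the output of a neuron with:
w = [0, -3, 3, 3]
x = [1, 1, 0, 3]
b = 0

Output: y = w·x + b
y = 6

y = (0)(1) + (-3)(1) + (3)(0) + (3)(3) + 0 = 6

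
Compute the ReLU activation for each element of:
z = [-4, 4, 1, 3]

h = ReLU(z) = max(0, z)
h = [0, 4, 1, 3]

ReLU applied element-wise: max(0,-4)=0, max(0,4)=4, max(0,1)=1, max(0,3)=3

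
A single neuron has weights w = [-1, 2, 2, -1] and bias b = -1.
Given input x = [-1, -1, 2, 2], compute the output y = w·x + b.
y = 0

y = (-1)(-1) + (2)(-1) + (2)(2) + (-1)(2) + -1 = 0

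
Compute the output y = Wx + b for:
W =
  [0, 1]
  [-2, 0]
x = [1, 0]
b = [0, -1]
y = [0, -3]

Wx = [0×1 + 1×0, -2×1 + 0×0]
   = [0, -2]
y = Wx + b = [0 + 0, -2 + -1] = [0, -3]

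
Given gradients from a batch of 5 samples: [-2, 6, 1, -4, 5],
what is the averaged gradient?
Average gradient = 1.2

Average = (1/5)(-2 + 6 + 1 + -4 + 5) = 6/5 = 1.2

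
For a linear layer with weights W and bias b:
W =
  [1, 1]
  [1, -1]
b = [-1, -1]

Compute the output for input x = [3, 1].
y = [3, 1]

Wx = [1×3 + 1×1, 1×3 + -1×1]
   = [4, 2]
y = Wx + b = [4 + -1, 2 + -1] = [3, 1]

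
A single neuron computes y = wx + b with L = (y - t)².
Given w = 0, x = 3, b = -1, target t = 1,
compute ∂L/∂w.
∂L/∂w = -12

y = wx + b = (0)(3) + -1 = -1
∂L/∂y = 2(y - t) = 2(-1 - 1) = -4
∂y/∂w = x = 3
∂L/∂w = ∂L/∂y · ∂y/∂w = -4 × 3 = -12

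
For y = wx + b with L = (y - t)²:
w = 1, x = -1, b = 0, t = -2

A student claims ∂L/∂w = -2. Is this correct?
Correct

y = (1)(-1) + 0 = -1
∂L/∂y = 2(y - t) = 2(-1 - -2) = 2
∂y/∂w = x = -1
∂L/∂w = 2 × -1 = -2

Claimed value: -2
Correct: The correct gradient is -2.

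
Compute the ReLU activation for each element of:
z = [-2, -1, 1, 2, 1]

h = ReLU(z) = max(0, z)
h = [0, 0, 1, 2, 1]

ReLU applied element-wise: max(0,-2)=0, max(0,-1)=0, max(0,1)=1, max(0,2)=2, max(0,1)=1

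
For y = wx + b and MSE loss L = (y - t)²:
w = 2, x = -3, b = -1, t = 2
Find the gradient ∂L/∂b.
∂L/∂b = -18

y = wx + b = (2)(-3) + -1 = -7
∂L/∂y = 2(y - t) = 2(-7 - 2) = -18
∂y/∂b = 1
∂L/∂b = ∂L/∂y · ∂y/∂b = -18 × 1 = -18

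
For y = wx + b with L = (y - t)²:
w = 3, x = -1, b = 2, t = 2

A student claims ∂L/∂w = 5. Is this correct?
Incorrect

y = (3)(-1) + 2 = -1
∂L/∂y = 2(y - t) = 2(-1 - 2) = -6
∂y/∂w = x = -1
∂L/∂w = -6 × -1 = 6

Claimed value: 5
Incorrect: The correct gradient is 6.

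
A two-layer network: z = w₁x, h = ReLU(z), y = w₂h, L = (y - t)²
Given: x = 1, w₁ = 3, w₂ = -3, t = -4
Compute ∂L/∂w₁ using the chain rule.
∂L/∂w₁ = 30

Forward pass:
z = w₁x = 3×1 = 3
h = ReLU(3) = 3
y = w₂h = -3×3 = -9

Backward pass:
∂L/∂y = 2(y - t) = 2(-9 - -4) = -10
∂y/∂h = w₂ = -3
∂h/∂z = 1 (ReLU derivative)
∂z/∂w₁ = x = 1

∂L/∂w₁ = -10 × -3 × 1 × 1 = 30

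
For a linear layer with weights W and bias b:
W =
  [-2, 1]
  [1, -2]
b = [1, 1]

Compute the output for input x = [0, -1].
y = [0, 3]

Wx = [-2×0 + 1×-1, 1×0 + -2×-1]
   = [-1, 2]
y = Wx + b = [-1 + 1, 2 + 1] = [0, 3]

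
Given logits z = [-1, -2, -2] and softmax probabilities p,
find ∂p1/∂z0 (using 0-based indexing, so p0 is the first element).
∂p1/∂z0 = -0.1221

p = softmax(z) = [0.5761, 0.2119, 0.2119]
p1 = 0.2119, p0 = 0.5761

∂p1/∂z0 = -p1 × p0 = -0.2119 × 0.5761 = -0.1221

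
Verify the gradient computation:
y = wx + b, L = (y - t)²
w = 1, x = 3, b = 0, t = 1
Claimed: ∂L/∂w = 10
Incorrect

y = (1)(3) + 0 = 3
∂L/∂y = 2(y - t) = 2(3 - 1) = 4
∂y/∂w = x = 3
∂L/∂w = 4 × 3 = 12

Claimed value: 10
Incorrect: The correct gradient is 12.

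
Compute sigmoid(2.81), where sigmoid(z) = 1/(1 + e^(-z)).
0.9432

sigmoid(2.81) = 1/(1 + e^(-2.81)) = 1/(1 + 0.0602) = 0.9432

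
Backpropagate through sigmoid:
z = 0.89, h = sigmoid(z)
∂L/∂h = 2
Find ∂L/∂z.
∂L/∂z = 0.4127

σ(0.89) = 0.7089
σ'(0.89) = σ(0.89)(1 - σ(0.89)) = 0.7089 × 0.2911 = 0.2064
∂L/∂z = ∂L/∂h · σ'(z) = 2 × 0.2064 = 0.4127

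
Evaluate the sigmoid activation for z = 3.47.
0.9698

sigmoid(3.47) = 1/(1 + e^(-3.47)) = 1/(1 + 0.03112) = 0.9698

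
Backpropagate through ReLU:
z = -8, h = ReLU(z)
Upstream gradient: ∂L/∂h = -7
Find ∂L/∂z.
∂L/∂z = 0

h = ReLU(-8) = 0
Since z < 0: ∂h/∂z = 0
∂L/∂z = ∂L/∂h · ∂h/∂z = -7 × 0 = 0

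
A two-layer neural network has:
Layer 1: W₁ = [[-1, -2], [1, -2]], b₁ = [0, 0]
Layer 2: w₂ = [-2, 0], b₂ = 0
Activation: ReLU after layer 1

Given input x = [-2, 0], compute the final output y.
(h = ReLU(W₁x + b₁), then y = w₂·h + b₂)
y = -4

Layer 1 pre-activation: z₁ = [2, -2]
After ReLU: h = [2, 0]
Layer 2 output: y = -2×2 + 0×0 + 0 = -4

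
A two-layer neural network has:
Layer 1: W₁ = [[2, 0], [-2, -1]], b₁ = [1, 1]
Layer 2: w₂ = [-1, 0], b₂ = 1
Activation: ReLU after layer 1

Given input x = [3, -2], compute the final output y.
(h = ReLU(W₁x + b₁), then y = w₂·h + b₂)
y = -6

Layer 1 pre-activation: z₁ = [7, -3]
After ReLU: h = [7, 0]
Layer 2 output: y = -1×7 + 0×0 + 1 = -6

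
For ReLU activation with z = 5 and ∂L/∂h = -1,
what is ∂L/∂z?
∂L/∂z = -1

h = ReLU(5) = 5
Since z > 0: ∂h/∂z = 1
∂L/∂z = ∂L/∂h · ∂h/∂z = -1 × 1 = -1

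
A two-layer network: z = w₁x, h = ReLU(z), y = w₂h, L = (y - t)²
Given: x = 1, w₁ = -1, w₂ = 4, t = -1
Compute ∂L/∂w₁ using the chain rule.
∂L/∂w₁ = 0

Forward pass:
z = w₁x = -1×1 = -1
h = ReLU(-1) = 0
y = w₂h = 4×0 = 0

Backward pass:
∂L/∂y = 2(y - t) = 2(0 - -1) = 2
∂y/∂h = w₂ = 4
∂h/∂z = 0 (ReLU derivative)
∂z/∂w₁ = x = 1

∂L/∂w₁ = 2 × 4 × 0 × 1 = 0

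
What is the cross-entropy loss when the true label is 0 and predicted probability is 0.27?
L = 0.3147

L = -0·log(0.27) - 1·log(0.73) = -log(0.73) = 0.3147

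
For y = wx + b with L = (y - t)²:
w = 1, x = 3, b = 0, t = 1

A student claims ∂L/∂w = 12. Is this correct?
Correct

y = (1)(3) + 0 = 3
∂L/∂y = 2(y - t) = 2(3 - 1) = 4
∂y/∂w = x = 3
∂L/∂w = 4 × 3 = 12

Claimed value: 12
Correct: The correct gradient is 12.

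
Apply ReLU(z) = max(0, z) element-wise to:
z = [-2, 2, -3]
h = [0, 2, 0]

ReLU applied element-wise: max(0,-2)=0, max(0,2)=2, max(0,-3)=0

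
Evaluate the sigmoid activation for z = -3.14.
0.04149

sigmoid(-3.14) = 1/(1 + e^(3.14)) = 1/(1 + 23.1) = 0.04149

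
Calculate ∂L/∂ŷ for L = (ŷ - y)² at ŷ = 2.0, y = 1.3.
∂L/∂ŷ = 1.4

∂L/∂ŷ = 2(ŷ - y) = 2(2.0 - 1.3) = 2(0.7) = 1.4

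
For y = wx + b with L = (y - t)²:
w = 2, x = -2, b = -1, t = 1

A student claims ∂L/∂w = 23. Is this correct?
Incorrect

y = (2)(-2) + -1 = -5
∂L/∂y = 2(y - t) = 2(-5 - 1) = -12
∂y/∂w = x = -2
∂L/∂w = -12 × -2 = 24

Claimed value: 23
Incorrect: The correct gradient is 24.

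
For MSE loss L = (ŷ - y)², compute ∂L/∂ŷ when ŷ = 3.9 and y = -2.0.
∂L/∂ŷ = 11.8

∂L/∂ŷ = 2(ŷ - y) = 2(3.9 - -2.0) = 2(5.9) = 11.8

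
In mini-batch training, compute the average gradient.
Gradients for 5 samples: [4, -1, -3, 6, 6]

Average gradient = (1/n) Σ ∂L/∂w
Average gradient = 2.4

Average = (1/5)(4 + -1 + -3 + 6 + 6) = 12/5 = 2.4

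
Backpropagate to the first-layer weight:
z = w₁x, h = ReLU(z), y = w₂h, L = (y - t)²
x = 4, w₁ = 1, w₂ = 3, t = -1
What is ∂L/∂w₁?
∂L/∂w₁ = 312

Forward pass:
z = w₁x = 1×4 = 4
h = ReLU(4) = 4
y = w₂h = 3×4 = 12

Backward pass:
∂L/∂y = 2(y - t) = 2(12 - -1) = 26
∂y/∂h = w₂ = 3
∂h/∂z = 1 (ReLU derivative)
∂z/∂w₁ = x = 4

∂L/∂w₁ = 26 × 3 × 1 × 4 = 312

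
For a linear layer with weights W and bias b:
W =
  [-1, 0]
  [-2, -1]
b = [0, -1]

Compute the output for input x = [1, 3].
y = [-1, -6]

Wx = [-1×1 + 0×3, -2×1 + -1×3]
   = [-1, -5]
y = Wx + b = [-1 + 0, -5 + -1] = [-1, -6]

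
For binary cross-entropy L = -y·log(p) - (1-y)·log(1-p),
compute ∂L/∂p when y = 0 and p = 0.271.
∂L/∂p = 1.372

∂L/∂p = -y/p + (1-y)/(1-p) = 0 + 1/0.729 = 1.372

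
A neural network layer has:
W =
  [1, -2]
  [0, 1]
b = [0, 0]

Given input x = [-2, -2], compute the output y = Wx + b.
y = [2, -2]

Wx = [1×-2 + -2×-2, 0×-2 + 1×-2]
   = [2, -2]
y = Wx + b = [2 + 0, -2 + 0] = [2, -2]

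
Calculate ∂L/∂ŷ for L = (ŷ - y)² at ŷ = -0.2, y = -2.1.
∂L/∂ŷ = 3.8

∂L/∂ŷ = 2(ŷ - y) = 2(-0.2 - -2.1) = 2(1.9) = 3.8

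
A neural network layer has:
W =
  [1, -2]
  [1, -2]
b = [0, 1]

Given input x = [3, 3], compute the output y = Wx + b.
y = [-3, -2]

Wx = [1×3 + -2×3, 1×3 + -2×3]
   = [-3, -3]
y = Wx + b = [-3 + 0, -3 + 1] = [-3, -2]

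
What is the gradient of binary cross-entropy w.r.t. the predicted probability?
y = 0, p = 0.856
∂L/∂p = 6.944

∂L/∂p = -y/p + (1-y)/(1-p) = 0 + 1/0.144 = 6.944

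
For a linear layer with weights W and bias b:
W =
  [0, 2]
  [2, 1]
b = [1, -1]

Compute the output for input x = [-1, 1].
y = [3, -2]

Wx = [0×-1 + 2×1, 2×-1 + 1×1]
   = [2, -1]
y = Wx + b = [2 + 1, -1 + -1] = [3, -2]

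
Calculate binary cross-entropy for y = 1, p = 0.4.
L = 0.9163

L = -1·log(0.4) - 0·log(0.6) = -log(0.4) = 0.9163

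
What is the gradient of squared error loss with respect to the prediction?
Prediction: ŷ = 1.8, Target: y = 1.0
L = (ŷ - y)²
∂L/∂ŷ = 1.6

∂L/∂ŷ = 2(ŷ - y) = 2(1.8 - 1.0) = 2(0.8) = 1.6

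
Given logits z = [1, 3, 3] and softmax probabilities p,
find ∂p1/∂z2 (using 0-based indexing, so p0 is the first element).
∂p1/∂z2 = -0.2193

p = softmax(z) = [0.06338, 0.4683, 0.4683]
p1 = 0.4683, p2 = 0.4683

∂p1/∂z2 = -p1 × p2 = -0.4683 × 0.4683 = -0.2193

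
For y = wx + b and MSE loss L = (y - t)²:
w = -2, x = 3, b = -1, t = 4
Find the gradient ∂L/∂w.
∂L/∂w = -66

y = wx + b = (-2)(3) + -1 = -7
∂L/∂y = 2(y - t) = 2(-7 - 4) = -22
∂y/∂w = x = 3
∂L/∂w = ∂L/∂y · ∂y/∂w = -22 × 3 = -66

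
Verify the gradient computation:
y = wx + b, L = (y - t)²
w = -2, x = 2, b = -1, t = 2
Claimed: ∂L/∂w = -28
Correct

y = (-2)(2) + -1 = -5
∂L/∂y = 2(y - t) = 2(-5 - 2) = -14
∂y/∂w = x = 2
∂L/∂w = -14 × 2 = -28

Claimed value: -28
Correct: The correct gradient is -28.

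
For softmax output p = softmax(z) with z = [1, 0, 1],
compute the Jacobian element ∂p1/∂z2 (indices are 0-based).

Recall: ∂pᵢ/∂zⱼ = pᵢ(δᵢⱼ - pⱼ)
∂p1/∂z2 = -0.06561

p = softmax(z) = [0.4223, 0.1554, 0.4223]
p1 = 0.1554, p2 = 0.4223

∂p1/∂z2 = -p1 × p2 = -0.1554 × 0.4223 = -0.06561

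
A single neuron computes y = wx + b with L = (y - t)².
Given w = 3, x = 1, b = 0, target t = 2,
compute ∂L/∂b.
∂L/∂b = 2

y = wx + b = (3)(1) + 0 = 3
∂L/∂y = 2(y - t) = 2(3 - 2) = 2
∂y/∂b = 1
∂L/∂b = ∂L/∂y · ∂y/∂b = 2 × 1 = 2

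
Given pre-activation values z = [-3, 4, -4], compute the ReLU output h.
h = [0, 4, 0]

ReLU applied element-wise: max(0,-3)=0, max(0,4)=4, max(0,-4)=0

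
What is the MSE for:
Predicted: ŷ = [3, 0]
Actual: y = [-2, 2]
MSE = 14.5

MSE = (1/2)((3--2)² + (0-2)²) = (1/2)(25 + 4) = 14.5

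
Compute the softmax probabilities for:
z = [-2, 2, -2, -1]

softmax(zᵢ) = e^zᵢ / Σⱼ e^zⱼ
p = [0.0169, 0.9205, 0.0169, 0.0458]

exp(z) = [0.1353, 7.389, 0.1353, 0.3679]
Sum = 8.028
p = [0.0169, 0.9205, 0.0169, 0.0458]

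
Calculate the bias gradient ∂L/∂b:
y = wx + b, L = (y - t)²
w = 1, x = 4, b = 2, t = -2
∂L/∂b = 16

y = wx + b = (1)(4) + 2 = 6
∂L/∂y = 2(y - t) = 2(6 - -2) = 16
∂y/∂b = 1
∂L/∂b = ∂L/∂y · ∂y/∂b = 16 × 1 = 16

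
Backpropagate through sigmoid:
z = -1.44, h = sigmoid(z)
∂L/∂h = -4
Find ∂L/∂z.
∂L/∂z = -0.6194

σ(-1.44) = 0.1915
σ'(-1.44) = σ(-1.44)(1 - σ(-1.44)) = 0.1915 × 0.8085 = 0.1549
∂L/∂z = ∂L/∂h · σ'(z) = -4 × 0.1549 = -0.6194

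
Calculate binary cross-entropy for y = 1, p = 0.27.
L = 1.309

L = -1·log(0.27) - 0·log(0.73) = -log(0.27) = 1.309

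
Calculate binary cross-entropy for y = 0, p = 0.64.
L = 1.022

L = -0·log(0.64) - 1·log(0.36) = -log(0.36) = 1.022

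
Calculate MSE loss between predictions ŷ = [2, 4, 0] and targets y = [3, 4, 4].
MSE = 5.667

MSE = (1/3)((2-3)² + (4-4)² + (0-4)²) = (1/3)(1 + 0 + 16) = 5.667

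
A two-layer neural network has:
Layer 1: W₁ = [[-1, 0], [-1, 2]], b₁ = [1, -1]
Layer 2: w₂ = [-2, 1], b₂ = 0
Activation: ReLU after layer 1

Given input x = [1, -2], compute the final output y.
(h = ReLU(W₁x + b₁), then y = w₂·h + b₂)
y = 0

Layer 1 pre-activation: z₁ = [0, -6]
After ReLU: h = [0, 0]
Layer 2 output: y = -2×0 + 1×0 + 0 = 0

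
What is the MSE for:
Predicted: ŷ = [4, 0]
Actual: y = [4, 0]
MSE = 0

MSE = (1/2)((4-4)² + (0-0)²) = (1/2)(0 + 0) = 0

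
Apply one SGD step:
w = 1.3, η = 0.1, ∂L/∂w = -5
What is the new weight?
w_new = 1.8

w_new = w - η·∂L/∂w = 1.3 - 0.1×(-5) = 1.3 - (-0.5) = 1.8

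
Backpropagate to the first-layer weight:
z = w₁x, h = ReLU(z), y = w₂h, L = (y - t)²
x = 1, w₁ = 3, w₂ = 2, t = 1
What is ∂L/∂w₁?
∂L/∂w₁ = 20

Forward pass:
z = w₁x = 3×1 = 3
h = ReLU(3) = 3
y = w₂h = 2×3 = 6

Backward pass:
∂L/∂y = 2(y - t) = 2(6 - 1) = 10
∂y/∂h = w₂ = 2
∂h/∂z = 1 (ReLU derivative)
∂z/∂w₁ = x = 1

∂L/∂w₁ = 10 × 2 × 1 × 1 = 20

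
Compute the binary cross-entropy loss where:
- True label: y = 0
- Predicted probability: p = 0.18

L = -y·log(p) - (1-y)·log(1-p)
L = 0.1985

L = -0·log(0.18) - 1·log(0.82) = -log(0.82) = 0.1985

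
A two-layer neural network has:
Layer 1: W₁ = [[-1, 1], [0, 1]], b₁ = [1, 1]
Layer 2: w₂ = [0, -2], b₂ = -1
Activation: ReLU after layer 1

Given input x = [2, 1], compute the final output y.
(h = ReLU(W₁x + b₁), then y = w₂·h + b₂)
y = -5

Layer 1 pre-activation: z₁ = [0, 2]
After ReLU: h = [0, 2]
Layer 2 output: y = 0×0 + -2×2 + -1 = -5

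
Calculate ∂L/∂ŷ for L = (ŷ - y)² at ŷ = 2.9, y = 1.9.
∂L/∂ŷ = 2.0

∂L/∂ŷ = 2(ŷ - y) = 2(2.9 - 1.9) = 2(1.0) = 2.0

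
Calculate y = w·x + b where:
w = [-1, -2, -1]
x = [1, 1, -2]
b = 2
y = 1

y = (-1)(1) + (-2)(1) + (-1)(-2) + 2 = 1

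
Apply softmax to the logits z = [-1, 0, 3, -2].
p = [0.017, 0.0463, 0.9304, 0.0063]

exp(z) = [0.3679, 1, 20.09, 0.1353]
Sum = 21.59
p = [0.017, 0.0463, 0.9304, 0.0063]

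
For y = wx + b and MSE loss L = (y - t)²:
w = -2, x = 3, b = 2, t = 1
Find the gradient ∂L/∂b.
∂L/∂b = -10

y = wx + b = (-2)(3) + 2 = -4
∂L/∂y = 2(y - t) = 2(-4 - 1) = -10
∂y/∂b = 1
∂L/∂b = ∂L/∂y · ∂y/∂b = -10 × 1 = -10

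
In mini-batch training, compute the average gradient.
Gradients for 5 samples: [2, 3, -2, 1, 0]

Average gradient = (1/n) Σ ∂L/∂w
Average gradient = 0.8

Average = (1/5)(2 + 3 + -2 + 1 + 0) = 4/5 = 0.8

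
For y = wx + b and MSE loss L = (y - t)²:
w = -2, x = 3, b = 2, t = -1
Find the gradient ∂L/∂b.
∂L/∂b = -6

y = wx + b = (-2)(3) + 2 = -4
∂L/∂y = 2(y - t) = 2(-4 - -1) = -6
∂y/∂b = 1
∂L/∂b = ∂L/∂y · ∂y/∂b = -6 × 1 = -6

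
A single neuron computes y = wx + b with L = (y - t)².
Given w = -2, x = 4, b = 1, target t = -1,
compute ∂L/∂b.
∂L/∂b = -12

y = wx + b = (-2)(4) + 1 = -7
∂L/∂y = 2(y - t) = 2(-7 - -1) = -12
∂y/∂b = 1
∂L/∂b = ∂L/∂y · ∂y/∂b = -12 × 1 = -12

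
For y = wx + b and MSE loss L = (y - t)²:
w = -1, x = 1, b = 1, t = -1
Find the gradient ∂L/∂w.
∂L/∂w = 2

y = wx + b = (-1)(1) + 1 = 0
∂L/∂y = 2(y - t) = 2(0 - -1) = 2
∂y/∂w = x = 1
∂L/∂w = ∂L/∂y · ∂y/∂w = 2 × 1 = 2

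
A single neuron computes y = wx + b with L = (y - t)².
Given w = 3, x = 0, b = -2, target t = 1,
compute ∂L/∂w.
∂L/∂w = 0

y = wx + b = (3)(0) + -2 = -2
∂L/∂y = 2(y - t) = 2(-2 - 1) = -6
∂y/∂w = x = 0
∂L/∂w = ∂L/∂y · ∂y/∂w = -6 × 0 = 0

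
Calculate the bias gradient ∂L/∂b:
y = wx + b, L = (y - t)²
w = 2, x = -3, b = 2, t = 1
∂L/∂b = -10

y = wx + b = (2)(-3) + 2 = -4
∂L/∂y = 2(y - t) = 2(-4 - 1) = -10
∂y/∂b = 1
∂L/∂b = ∂L/∂y · ∂y/∂b = -10 × 1 = -10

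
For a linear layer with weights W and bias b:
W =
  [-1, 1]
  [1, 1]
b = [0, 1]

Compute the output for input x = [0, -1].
y = [-1, 0]

Wx = [-1×0 + 1×-1, 1×0 + 1×-1]
   = [-1, -1]
y = Wx + b = [-1 + 0, -1 + 1] = [-1, 0]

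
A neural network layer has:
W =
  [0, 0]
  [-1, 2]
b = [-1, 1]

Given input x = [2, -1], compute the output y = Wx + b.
y = [-1, -3]

Wx = [0×2 + 0×-1, -1×2 + 2×-1]
   = [0, -4]
y = Wx + b = [0 + -1, -4 + 1] = [-1, -3]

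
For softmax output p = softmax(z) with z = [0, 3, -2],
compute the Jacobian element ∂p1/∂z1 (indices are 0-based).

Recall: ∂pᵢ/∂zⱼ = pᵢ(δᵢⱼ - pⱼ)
∂p1/∂z1 = 0.05064

p = softmax(z) = [0.04712, 0.9465, 0.006377]
p1 = 0.9465

∂p1/∂z1 = p1(1 - p1) = 0.9465 × (1 - 0.9465) = 0.05064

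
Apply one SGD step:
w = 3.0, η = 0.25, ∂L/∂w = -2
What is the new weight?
w_new = 3.5

w_new = w - η·∂L/∂w = 3.0 - 0.25×(-2) = 3.0 - (-0.5) = 3.5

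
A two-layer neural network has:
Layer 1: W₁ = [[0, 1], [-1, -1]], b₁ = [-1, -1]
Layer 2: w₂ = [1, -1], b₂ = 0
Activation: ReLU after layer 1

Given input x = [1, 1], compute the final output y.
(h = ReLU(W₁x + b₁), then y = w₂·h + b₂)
y = 0

Layer 1 pre-activation: z₁ = [0, -3]
After ReLU: h = [0, 0]
Layer 2 output: y = 1×0 + -1×0 + 0 = 0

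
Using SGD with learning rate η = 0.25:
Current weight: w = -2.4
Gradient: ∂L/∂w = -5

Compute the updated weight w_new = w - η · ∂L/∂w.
w_new = -1.15

w_new = w - η·∂L/∂w = -2.4 - 0.25×(-5) = -2.4 - (-1.25) = -1.15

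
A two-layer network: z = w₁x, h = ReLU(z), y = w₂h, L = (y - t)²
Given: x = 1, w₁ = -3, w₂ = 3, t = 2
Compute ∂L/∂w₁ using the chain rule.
∂L/∂w₁ = 0

Forward pass:
z = w₁x = -3×1 = -3
h = ReLU(-3) = 0
y = w₂h = 3×0 = 0

Backward pass:
∂L/∂y = 2(y - t) = 2(0 - 2) = -4
∂y/∂h = w₂ = 3
∂h/∂z = 0 (ReLU derivative)
∂z/∂w₁ = x = 1

∂L/∂w₁ = -4 × 3 × 0 × 1 = 0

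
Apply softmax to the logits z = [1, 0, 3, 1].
p = [0.1025, 0.0377, 0.7573, 0.1025]

exp(z) = [2.718, 1, 20.09, 2.718]
Sum = 26.52
p = [0.1025, 0.0377, 0.7573, 0.1025]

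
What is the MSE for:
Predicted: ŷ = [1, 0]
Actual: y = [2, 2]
MSE = 2.5

MSE = (1/2)((1-2)² + (0-2)²) = (1/2)(1 + 4) = 2.5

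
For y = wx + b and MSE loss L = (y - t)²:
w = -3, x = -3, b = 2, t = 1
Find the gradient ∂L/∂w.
∂L/∂w = -60

y = wx + b = (-3)(-3) + 2 = 11
∂L/∂y = 2(y - t) = 2(11 - 1) = 20
∂y/∂w = x = -3
∂L/∂w = ∂L/∂y · ∂y/∂w = 20 × -3 = -60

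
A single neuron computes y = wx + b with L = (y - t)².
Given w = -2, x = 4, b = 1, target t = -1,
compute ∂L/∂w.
∂L/∂w = -48

y = wx + b = (-2)(4) + 1 = -7
∂L/∂y = 2(y - t) = 2(-7 - -1) = -12
∂y/∂w = x = 4
∂L/∂w = ∂L/∂y · ∂y/∂w = -12 × 4 = -48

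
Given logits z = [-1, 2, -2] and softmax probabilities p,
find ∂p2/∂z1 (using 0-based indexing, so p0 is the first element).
∂p2/∂z1 = -0.01605

p = softmax(z) = [0.04661, 0.9362, 0.01715]
p2 = 0.01715, p1 = 0.9362

∂p2/∂z1 = -p2 × p1 = -0.01715 × 0.9362 = -0.01605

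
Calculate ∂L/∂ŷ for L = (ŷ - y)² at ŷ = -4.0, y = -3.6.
∂L/∂ŷ = -0.8

∂L/∂ŷ = 2(ŷ - y) = 2(-4.0 - -3.6) = 2(-0.4) = -0.8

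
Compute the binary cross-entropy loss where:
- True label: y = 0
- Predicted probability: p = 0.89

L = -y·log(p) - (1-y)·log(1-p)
L = 2.207

L = -0·log(0.89) - 1·log(0.11) = -log(0.11) = 2.207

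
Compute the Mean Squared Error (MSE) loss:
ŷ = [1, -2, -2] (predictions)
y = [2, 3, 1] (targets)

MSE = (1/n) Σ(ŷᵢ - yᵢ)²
MSE = 11.67

MSE = (1/3)((1-2)² + (-2-3)² + (-2-1)²) = (1/3)(1 + 25 + 9) = 11.67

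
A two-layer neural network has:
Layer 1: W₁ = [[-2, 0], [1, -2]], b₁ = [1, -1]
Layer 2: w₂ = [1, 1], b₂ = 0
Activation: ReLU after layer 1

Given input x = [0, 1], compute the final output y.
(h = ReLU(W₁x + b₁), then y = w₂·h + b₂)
y = 1

Layer 1 pre-activation: z₁ = [1, -3]
After ReLU: h = [1, 0]
Layer 2 output: y = 1×1 + 1×0 + 0 = 1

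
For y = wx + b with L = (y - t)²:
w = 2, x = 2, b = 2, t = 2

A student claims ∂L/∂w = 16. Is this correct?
Correct

y = (2)(2) + 2 = 6
∂L/∂y = 2(y - t) = 2(6 - 2) = 8
∂y/∂w = x = 2
∂L/∂w = 8 × 2 = 16

Claimed value: 16
Correct: The correct gradient is 16.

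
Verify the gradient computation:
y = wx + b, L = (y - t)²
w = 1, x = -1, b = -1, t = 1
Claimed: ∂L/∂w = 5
Incorrect

y = (1)(-1) + -1 = -2
∂L/∂y = 2(y - t) = 2(-2 - 1) = -6
∂y/∂w = x = -1
∂L/∂w = -6 × -1 = 6

Claimed value: 5
Incorrect: The correct gradient is 6.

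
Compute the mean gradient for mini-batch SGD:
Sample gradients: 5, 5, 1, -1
Average gradient = 2.5

Average = (1/4)(5 + 5 + 1 + -1) = 10/4 = 2.5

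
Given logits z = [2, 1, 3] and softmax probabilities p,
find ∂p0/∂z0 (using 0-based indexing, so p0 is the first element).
∂p0/∂z0 = 0.1848

p = softmax(z) = [0.2447, 0.09003, 0.6652]
p0 = 0.2447

∂p0/∂z0 = p0(1 - p0) = 0.2447 × (1 - 0.2447) = 0.1848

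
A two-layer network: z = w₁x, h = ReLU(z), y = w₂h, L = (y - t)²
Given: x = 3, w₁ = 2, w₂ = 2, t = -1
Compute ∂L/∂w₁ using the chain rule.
∂L/∂w₁ = 156

Forward pass:
z = w₁x = 2×3 = 6
h = ReLU(6) = 6
y = w₂h = 2×6 = 12

Backward pass:
∂L/∂y = 2(y - t) = 2(12 - -1) = 26
∂y/∂h = w₂ = 2
∂h/∂z = 1 (ReLU derivative)
∂z/∂w₁ = x = 3

∂L/∂w₁ = 26 × 2 × 1 × 3 = 156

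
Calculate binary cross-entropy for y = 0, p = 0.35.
L = 0.4308

L = -0·log(0.35) - 1·log(0.65) = -log(0.65) = 0.4308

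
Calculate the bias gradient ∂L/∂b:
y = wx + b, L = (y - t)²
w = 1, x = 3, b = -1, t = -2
∂L/∂b = 8

y = wx + b = (1)(3) + -1 = 2
∂L/∂y = 2(y - t) = 2(2 - -2) = 8
∂y/∂b = 1
∂L/∂b = ∂L/∂y · ∂y/∂b = 8 × 1 = 8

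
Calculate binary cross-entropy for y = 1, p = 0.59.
L = 0.5276

L = -1·log(0.59) - 0·log(0.41) = -log(0.59) = 0.5276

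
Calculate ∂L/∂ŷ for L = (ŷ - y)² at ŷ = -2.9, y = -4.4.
∂L/∂ŷ = 3.0

∂L/∂ŷ = 2(ŷ - y) = 2(-2.9 - -4.4) = 2(1.5) = 3.0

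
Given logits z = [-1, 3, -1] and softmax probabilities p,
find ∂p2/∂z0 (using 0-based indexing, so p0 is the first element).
∂p2/∂z0 = -0.0003122

p = softmax(z) = [0.01767, 0.9647, 0.01767]
p2 = 0.01767, p0 = 0.01767

∂p2/∂z0 = -p2 × p0 = -0.01767 × 0.01767 = -0.0003122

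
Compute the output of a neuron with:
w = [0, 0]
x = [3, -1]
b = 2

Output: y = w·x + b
y = 2

y = (0)(3) + (0)(-1) + 2 = 2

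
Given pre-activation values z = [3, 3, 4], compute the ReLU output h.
h = [3, 3, 4]

ReLU applied element-wise: max(0,3)=3, max(0,3)=3, max(0,4)=4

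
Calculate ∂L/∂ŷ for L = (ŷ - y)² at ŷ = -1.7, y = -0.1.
∂L/∂ŷ = -3.2

∂L/∂ŷ = 2(ŷ - y) = 2(-1.7 - -0.1) = 2(-1.6) = -3.2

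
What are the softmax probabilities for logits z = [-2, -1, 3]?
p = [0.0066, 0.0179, 0.9756]

exp(z) = [0.1353, 0.3679, 20.09]
Sum = 20.59
p = [0.0066, 0.0179, 0.9756]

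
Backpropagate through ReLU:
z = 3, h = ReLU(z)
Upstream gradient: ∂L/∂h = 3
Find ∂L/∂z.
∂L/∂z = 3

h = ReLU(3) = 3
Since z > 0: ∂h/∂z = 1
∂L/∂z = ∂L/∂h · ∂h/∂z = 3 × 1 = 3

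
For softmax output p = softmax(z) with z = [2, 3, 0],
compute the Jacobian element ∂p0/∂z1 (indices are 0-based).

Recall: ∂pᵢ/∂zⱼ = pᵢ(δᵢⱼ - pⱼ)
∂p0/∂z1 = -0.183

p = softmax(z) = [0.2595, 0.7054, 0.03512]
p0 = 0.2595, p1 = 0.7054

∂p0/∂z1 = -p0 × p1 = -0.2595 × 0.7054 = -0.183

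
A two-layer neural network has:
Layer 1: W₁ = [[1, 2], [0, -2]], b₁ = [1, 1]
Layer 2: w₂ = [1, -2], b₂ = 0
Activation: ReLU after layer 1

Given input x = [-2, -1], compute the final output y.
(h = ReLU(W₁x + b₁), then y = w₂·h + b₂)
y = -6

Layer 1 pre-activation: z₁ = [-3, 3]
After ReLU: h = [0, 3]
Layer 2 output: y = 1×0 + -2×3 + 0 = -6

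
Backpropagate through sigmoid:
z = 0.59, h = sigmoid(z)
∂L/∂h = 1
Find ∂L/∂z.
∂L/∂z = 0.2294

σ(0.59) = 0.6434
σ'(0.59) = σ(0.59)(1 - σ(0.59)) = 0.6434 × 0.3566 = 0.2294
∂L/∂z = ∂L/∂h · σ'(z) = 1 × 0.2294 = 0.2294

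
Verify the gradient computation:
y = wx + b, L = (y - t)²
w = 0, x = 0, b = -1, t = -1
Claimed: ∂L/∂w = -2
Incorrect

y = (0)(0) + -1 = -1
∂L/∂y = 2(y - t) = 2(-1 - -1) = 0
∂y/∂w = x = 0
∂L/∂w = 0 × 0 = 0

Claimed value: -2
Incorrect: The correct gradient is 0.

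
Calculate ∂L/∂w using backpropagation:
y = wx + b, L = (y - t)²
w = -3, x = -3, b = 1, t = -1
∂L/∂w = -66

y = wx + b = (-3)(-3) + 1 = 10
∂L/∂y = 2(y - t) = 2(10 - -1) = 22
∂y/∂w = x = -3
∂L/∂w = ∂L/∂y · ∂y/∂w = 22 × -3 = -66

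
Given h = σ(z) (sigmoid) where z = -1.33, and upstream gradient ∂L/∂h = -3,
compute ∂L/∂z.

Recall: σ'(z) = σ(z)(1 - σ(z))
∂L/∂z = -0.4962

σ(-1.33) = 0.2092
σ'(-1.33) = σ(-1.33)(1 - σ(-1.33)) = 0.2092 × 0.7908 = 0.1654
∂L/∂z = ∂L/∂h · σ'(z) = -3 × 0.1654 = -0.4962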